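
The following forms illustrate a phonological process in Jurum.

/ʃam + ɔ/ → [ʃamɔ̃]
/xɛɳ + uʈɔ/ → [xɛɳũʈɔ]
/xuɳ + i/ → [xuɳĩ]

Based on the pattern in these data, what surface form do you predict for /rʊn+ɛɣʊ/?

The data show progressive nasality assimilation (vowel nasalisation): /ɔ/ → [ɔ̃] after /m/; /u/ → [ũ] after /ɳ/; /i/ → [ĩ] after /ɳ/ — a vowel is nasalised by an immediately preceding nasal consonant.
/ɛ/ sits next to the nasal /n/ and is therefore nasalised to [ɛ̃].

[rʊnɛ̃ɣʊ]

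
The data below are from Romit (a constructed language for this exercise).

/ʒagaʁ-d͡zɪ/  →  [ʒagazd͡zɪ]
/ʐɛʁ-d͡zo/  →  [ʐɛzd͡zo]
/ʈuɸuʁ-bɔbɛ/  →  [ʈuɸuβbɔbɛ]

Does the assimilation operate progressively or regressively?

Underlying /ʁ/ is realised as [z] next to /d͡z/; /d͡z/ itself does not change.
/ʁ/ is uvular while /d͡z/ is alveolar; the output [z] is alveolar, matching the trigger — so the feature that spreads is place.
Checking the remaining alternation: /ʁ/ → [β] before /b/ (uvular → bilabial, matching bilabial) — only place changes, and always toward the following segment.
The trigger is the following segment, so the direction is regressive (anticipatory).

regressive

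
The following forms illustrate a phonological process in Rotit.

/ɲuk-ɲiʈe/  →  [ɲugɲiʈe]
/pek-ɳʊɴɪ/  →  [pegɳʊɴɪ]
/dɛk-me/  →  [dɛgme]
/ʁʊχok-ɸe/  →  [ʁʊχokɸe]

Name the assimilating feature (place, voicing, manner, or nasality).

voicing

The segment that alternates is /k/, which surfaces as [g] when adjacent to /ɲ/.
The change voiceless → voiced matches the voicing of the following /ɲ/, identifying this as voicing assimilation.
The same holds elsewhere in the data: /k/ → [g] before /ɳ/ (voiceless → voiced, matching voiced); /k/ → [g] before /m/ (voiceless → voiced, matching voiced) — only voicing changes, and always toward the following segment.
Nothing changes in [ʁʊχokɸe]: there the adjacent consonants already agree in voicing (/k/ and /ɸ/ are both voiceless), so this form is consistent with the same rule.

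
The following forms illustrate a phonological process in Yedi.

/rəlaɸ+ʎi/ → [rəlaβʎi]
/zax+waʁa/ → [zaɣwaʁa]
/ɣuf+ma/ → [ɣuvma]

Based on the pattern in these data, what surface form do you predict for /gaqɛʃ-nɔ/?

The data show regressive voicing assimilation: /ɸ/ → [β] before /ʎ/; /x/ → [ɣ] before /w/; /f/ → [v] before /m/. In each pair only voicing changes, matching the following consonant, while place and manner stay constant.
/ʃ/ is a voiceless postalveolar fricative. The following trigger /n/ is voiced, so /ʃ/ must become voiced as well.
A voiced postalveolar fricative is [ʒ], so the surface segment is [ʒ].

[gaqɛʒnɔ]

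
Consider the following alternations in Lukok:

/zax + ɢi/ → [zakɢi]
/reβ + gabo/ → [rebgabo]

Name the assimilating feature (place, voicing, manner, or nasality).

manner

The segment that alternates is /x/, which surfaces as [k] when adjacent to /ɢ/.
The change fricative → stop matches the manner of the following /ɢ/, identifying this as manner assimilation.
The same holds elsewhere in the data: /β/ → [b] before /g/ (fricative → stop, matching a stop) — only manner changes, and always toward the following segment.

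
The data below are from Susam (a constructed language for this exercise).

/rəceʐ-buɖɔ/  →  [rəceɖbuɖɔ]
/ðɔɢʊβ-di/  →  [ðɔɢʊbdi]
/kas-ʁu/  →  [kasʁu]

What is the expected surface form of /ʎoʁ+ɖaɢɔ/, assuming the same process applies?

[ʎoɢɖaɢɔ]

The data show regressive manner assimilation: /ʐ/ → [ɖ] before /b/; /β/ → [b] before /d/. In each pair only manner changes, matching the following consonant, while place and voice stay constant.
Nothing changes in [kasʁu]: there the adjacent consonants already agree in manner (/s/ and /ʁ/ are both fricatives), so this form is consistent with the same rule.
/ʁ/ is a voiced uvular fricative. The following trigger /ɖ/ is a stop, so /ʁ/ must become a stop as well.
A voiced uvular stop is [ɢ], so the surface segment is [ɢ].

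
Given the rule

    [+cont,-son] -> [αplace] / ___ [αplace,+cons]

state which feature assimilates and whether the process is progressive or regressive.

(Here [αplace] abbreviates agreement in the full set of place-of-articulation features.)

The rule copies the place features (abbreviated [place]) from the environment onto the target, so the assimilating feature is place.
Since the environment is written after the underscore, the trigger follows the target; the direction is regressive.

regressive place assimilation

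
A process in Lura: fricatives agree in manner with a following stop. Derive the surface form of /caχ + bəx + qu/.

[caqbəkqu]

/χ/ is a voiceless uvular fricative. The following trigger /b/ is a stop, so /χ/ must become a stop as well.
A voiceless uvular stop is [q], so the surface segment is [q].
At the second juncture, /x/ likewise becomes [k] adjacent to /q/.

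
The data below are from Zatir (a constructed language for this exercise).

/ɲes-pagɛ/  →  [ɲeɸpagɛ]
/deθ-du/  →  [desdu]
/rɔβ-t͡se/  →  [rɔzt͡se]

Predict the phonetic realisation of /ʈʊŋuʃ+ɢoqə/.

The data show regressive place assimilation: /s/ → [ɸ] before /p/; /θ/ → [s] before /d/; /β/ → [z] before /t͡s/. In each pair only place changes, matching the following consonant, while manner and voice stay constant.
The rule targets /ʃ/ (voiceless postalveolar fricative), which sits before the trigger /ɢ/ (uvular).
A voiceless uvular fricative is [χ], so the surface segment is [χ].

[ʈʊŋuχɢoqə]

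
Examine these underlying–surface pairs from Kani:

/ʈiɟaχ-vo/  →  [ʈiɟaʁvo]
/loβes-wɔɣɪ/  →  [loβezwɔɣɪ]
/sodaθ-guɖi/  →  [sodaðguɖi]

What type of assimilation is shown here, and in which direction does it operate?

Underlying /χ/ is realised as [ʁ] next to /v/; /v/ itself does not change.
The change voiceless → voiced matches the voicing of the following /v/, identifying this as voicing assimilation.
Place and manner are unchanged, so the assimilation is partial, not total.
Checking the remaining alternations: /s/ → [z] before /w/ (voiceless → voiced, matching voiced); /θ/ → [ð] before /g/ (voiceless → voiced, matching voiced) — only voicing changes, and always toward the following segment.
Since the segment that changes precedes the conditioning segment, the assimilation is regressive.

regressive voicing assimilation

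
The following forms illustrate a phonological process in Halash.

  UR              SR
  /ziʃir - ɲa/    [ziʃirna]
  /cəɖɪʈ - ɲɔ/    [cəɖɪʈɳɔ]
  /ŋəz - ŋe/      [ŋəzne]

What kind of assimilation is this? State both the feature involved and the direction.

The segment that alternates is /ɲ/, which surfaces as [n] when adjacent to /r/.
The change palatal → alveolar matches the place of the preceding /r/, identifying this as place assimilation.
Manner and voice are unchanged, so the assimilation is partial, not total.
The same holds elsewhere in the data: /ɲ/ → [ɳ] after /ʈ/ (palatal → retroflex, matching retroflex); /ŋ/ → [n] after /z/ (velar → alveolar, matching alveolar) — only place changes, and always toward the preceding segment.
The trigger is the preceding segment, so the direction is progressive (perseverative).

progressive place assimilation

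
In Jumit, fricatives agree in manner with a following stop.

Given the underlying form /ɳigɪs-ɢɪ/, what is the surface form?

[ɳigɪtɢɪ]

/s/ is a voiceless alveolar fricative. The following trigger /ɢ/ is a stop, so /s/ must become a stop as well.
The voiceless alveolar stop is [t], so /s/ → [t].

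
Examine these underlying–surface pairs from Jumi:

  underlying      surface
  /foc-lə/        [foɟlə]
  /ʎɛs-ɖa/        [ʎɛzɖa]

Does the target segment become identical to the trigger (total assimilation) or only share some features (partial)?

The segment that alternates is /c/, which surfaces as [ɟ] when adjacent to /l/.
The change voiceless → voiced matches the voicing of the following /l/, identifying this as voicing assimilation.
Place and manner are unchanged, so the assimilation is partial, not total.
The other alternating form patterns the same way: /s/ → [z] before /ɖ/ (voiceless → voiced, matching voiced) — only voicing changes, and always toward the following segment.

partial assimilation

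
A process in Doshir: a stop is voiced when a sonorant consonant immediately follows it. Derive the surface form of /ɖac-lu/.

[ɖaɟlu]

The rule targets /c/ (voiceless palatal stop), which sits before the trigger /l/ (voiced).
Changing only its voicing to voiced gives [ɟ] — the voiced palatal stop.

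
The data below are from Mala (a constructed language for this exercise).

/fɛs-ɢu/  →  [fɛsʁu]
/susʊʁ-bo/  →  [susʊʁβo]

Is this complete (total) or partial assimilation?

partial assimilation

Underlying /ɢ/ is realised as [ʁ] next to /s/; /s/ itself does not change.
The change stop → fricative matches the manner of the preceding /s/, identifying this as manner assimilation.
Place and voice are unchanged, so the assimilation is partial, not total.
Checking the remaining alternation: /b/ → [β] after /ʁ/ (stop → fricative, matching a fricative) — only manner changes, and always toward the preceding segment.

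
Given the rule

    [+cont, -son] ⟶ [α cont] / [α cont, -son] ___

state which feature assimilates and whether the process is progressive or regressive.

progressive manner assimilation

The rule copies [cont] (continuancy) from the environment onto the target fricatives; since [±cont] encodes the stop/fricative manner contrast, the assimilating dimension is manner.
Since the environment is written before the underscore, the trigger precedes the target; the direction is progressive.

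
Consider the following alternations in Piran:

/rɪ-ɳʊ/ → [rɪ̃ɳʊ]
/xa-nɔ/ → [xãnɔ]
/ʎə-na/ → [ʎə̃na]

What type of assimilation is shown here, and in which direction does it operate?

The vowel /ɪ/ surfaces as nasalised [ɪ̃] next to the following nasal /ɳ/ — it has acquired the [+nasal] feature of its neighbour.
The other forms show the same pattern: /a/ → [ã] before /n/; /ə/ → [ə̃] before /n/ — each time a vowel is nasalised next to a following nasal.
Because the conditioning nasal is to the right of the vowel that changes, the process is regressive (anticipatory).

regressive nasality assimilation (vowel nasalisation)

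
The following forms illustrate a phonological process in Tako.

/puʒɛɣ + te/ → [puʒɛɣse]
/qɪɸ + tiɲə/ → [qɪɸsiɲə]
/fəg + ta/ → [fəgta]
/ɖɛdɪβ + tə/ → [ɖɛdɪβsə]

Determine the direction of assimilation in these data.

progressive

The segment that alternates is /t/, which surfaces as [s] when adjacent to /ɣ/.
/t/ is a stop while /ɣ/ is a fricative; the output [s] is a fricative, matching the trigger — so the feature that spreads is manner.
The same holds elsewhere in the data: /t/ → [s] after /ɸ/ (stop → fricative, matching a fricative); /t/ → [s] after /β/ (stop → fricative, matching a fricative) — only manner changes, and always toward the preceding segment.
Nothing changes in [fəgta]: there the adjacent consonants already agree in manner (/t/ and /g/ are both stops), so this form is consistent with the same rule.
The trigger is the preceding segment, so the direction is progressive (perseverative).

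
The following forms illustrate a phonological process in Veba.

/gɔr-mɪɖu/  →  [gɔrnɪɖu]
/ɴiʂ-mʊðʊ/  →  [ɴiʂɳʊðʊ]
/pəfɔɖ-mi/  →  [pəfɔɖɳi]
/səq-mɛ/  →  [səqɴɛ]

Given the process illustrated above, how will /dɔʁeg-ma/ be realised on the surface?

The data show progressive place assimilation: /m/ → [n] after /r/; /m/ → [ɳ] after /ʂ/; /m/ → [ɳ] after /ɖ/; /m/ → [ɴ] after /q/. In each pair only place changes, matching the preceding consonant, while manner and voice stay constant.
The rule targets /m/ (voiced bilabial nasal), which sits after the trigger /g/ (velar).
The voiced velar nasal is [ŋ], so /m/ → [ŋ].

[dɔʁegŋa]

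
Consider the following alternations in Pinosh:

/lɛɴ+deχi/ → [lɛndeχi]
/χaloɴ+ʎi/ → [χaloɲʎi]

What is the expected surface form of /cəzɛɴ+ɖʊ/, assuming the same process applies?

The data show regressive place assimilation: /ɴ/ → [n] before /d/; /ɴ/ → [ɲ] before /ʎ/. In each pair only place changes, matching the following consonant, while manner and voice stay constant.
/ɴ/ is a voiced uvular nasal. The following trigger /ɖ/ is retroflex, so /ɴ/ must become retroflex as well.
A voiced retroflex nasal is [ɳ], so the surface segment is [ɳ].

[cəzɛɳɖʊ]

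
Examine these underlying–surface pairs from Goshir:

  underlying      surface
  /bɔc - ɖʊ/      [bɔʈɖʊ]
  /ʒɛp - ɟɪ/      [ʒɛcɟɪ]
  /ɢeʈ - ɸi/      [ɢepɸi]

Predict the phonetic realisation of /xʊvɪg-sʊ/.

The data show regressive place assimilation: /c/ → [ʈ] before /ɖ/; /p/ → [c] before /ɟ/; /ʈ/ → [p] before /ɸ/. In each pair only place changes, matching the following consonant, while manner and voice stay constant.
The rule targets /g/ (voiced velar stop), which sits before the trigger /s/ (alveolar).
The voiced alveolar stop is [d], so /g/ → [d].

[xʊvɪdsʊ]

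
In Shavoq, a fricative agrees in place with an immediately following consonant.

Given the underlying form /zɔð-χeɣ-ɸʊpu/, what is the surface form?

The rule targets /ð/ (voiced dental fricative), which sits before the trigger /χ/ (uvular).
Changing only its place to uvular gives [ʁ] — the voiced uvular fricative.
At the second juncture, /ɣ/ likewise becomes [β] adjacent to /ɸ/.

[zɔʁχeβɸʊpu]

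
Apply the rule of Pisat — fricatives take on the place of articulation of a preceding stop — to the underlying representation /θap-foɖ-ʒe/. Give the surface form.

[θapɸoɖʐe]

The rule targets /f/ (voiceless labiodental fricative), which sits after the trigger /p/ (bilabial).
The voiceless bilabial fricative is [ɸ], so /f/ → [ɸ].
The same rule applies at the second boundary: /ʒ/ → [ʐ] next to /ɖ/.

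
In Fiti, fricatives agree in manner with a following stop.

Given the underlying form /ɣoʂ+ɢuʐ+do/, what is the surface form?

The rule targets /ʂ/ (voiceless retroflex fricative), which sits before the trigger /ɢ/ (stop).
Changing only its manner to stop gives [ʈ] — the voiceless retroflex stop.
The same rule applies at the second boundary: /ʐ/ → [ɖ] next to /d/.

[ɣoʈɢuɖdo]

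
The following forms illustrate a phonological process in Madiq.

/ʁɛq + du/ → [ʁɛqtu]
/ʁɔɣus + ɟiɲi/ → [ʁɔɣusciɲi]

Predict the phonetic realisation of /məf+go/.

[məfko]

The data show progressive voicing assimilation: /d/ → [t] after /q/; /ɟ/ → [c] after /s/. In each pair only voicing changes, matching the preceding consonant, while place and manner stay constant.
The rule targets /g/ (voiced velar stop), which sits after the trigger /f/ (voiceless).
Changing only its voicing to voiceless gives [k] — the voiceless velar stop.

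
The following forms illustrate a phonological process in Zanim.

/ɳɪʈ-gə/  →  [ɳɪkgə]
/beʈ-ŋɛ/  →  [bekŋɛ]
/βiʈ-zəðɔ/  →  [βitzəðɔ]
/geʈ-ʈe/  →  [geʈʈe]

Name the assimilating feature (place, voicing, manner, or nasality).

place

Underlying /ʈ/ is realised as [k] next to /g/; /g/ itself does not change.
The change retroflex → velar matches the place of the following /g/, identifying this as place assimilation.
The same holds elsewhere in the data: /ʈ/ → [k] before /ŋ/ (retroflex → velar, matching velar); /ʈ/ → [t] before /z/ (retroflex → alveolar, matching alveolar) — only place changes, and always toward the following segment.
Nothing changes in [geʈʈe]: there the adjacent consonants already agree in place (/ʈ/ and /ʈ/ are both retroflex), so this form is consistent with the same rule.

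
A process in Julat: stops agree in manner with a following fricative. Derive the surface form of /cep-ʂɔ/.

[ceɸʂɔ]

/p/ is a voiceless bilabial stop. The following trigger /ʂ/ is a fricative, so /p/ must become a fricative as well.
Changing only its manner to fricative gives [ɸ] — the voiceless bilabial fricative.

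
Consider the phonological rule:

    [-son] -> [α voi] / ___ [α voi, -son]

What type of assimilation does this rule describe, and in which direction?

regressive voicing assimilation

The shared variable α links the value of [voi] on the target to the same value on the neighbouring segment, so voicing is the feature that assimilates.
Since the environment is written after the underscore, the trigger follows the target; the direction is regressive.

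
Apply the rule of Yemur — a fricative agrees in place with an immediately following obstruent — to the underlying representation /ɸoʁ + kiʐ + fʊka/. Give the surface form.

[ɸoɣkivfʊka]

/ʁ/ is a voiced uvular fricative. The following trigger /k/ is velar, so /ʁ/ must become velar as well.
A voiced velar fricative is [ɣ], so the surface segment is [ɣ].
The same rule applies at the second boundary: /ʐ/ → [v] next to /f/.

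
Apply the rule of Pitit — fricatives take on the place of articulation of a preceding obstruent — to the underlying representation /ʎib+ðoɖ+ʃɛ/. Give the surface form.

[ʎibβoɖʂɛ]

The rule targets /ð/ (voiced dental fricative), which sits after the trigger /b/ (bilabial).
Changing only its place to bilabial gives [β] — the voiced bilabial fricative.
At the second juncture, /ʃ/ likewise becomes [ʂ] adjacent to /ɖ/.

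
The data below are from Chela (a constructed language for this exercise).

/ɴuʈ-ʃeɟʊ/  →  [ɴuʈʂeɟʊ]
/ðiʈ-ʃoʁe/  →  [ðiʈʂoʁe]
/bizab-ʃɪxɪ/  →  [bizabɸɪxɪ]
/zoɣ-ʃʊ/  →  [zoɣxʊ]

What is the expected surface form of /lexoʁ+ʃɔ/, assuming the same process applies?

[lexoʁχɔ]

The data show progressive place assimilation: /ʃ/ → [ʂ] after /ʈ/; /ʃ/ → [ɸ] after /b/; /ʃ/ → [x] after /ɣ/. In each pair only place changes, matching the preceding consonant, while manner and voice stay constant.
The rule targets /ʃ/ (voiceless postalveolar fricative), which sits after the trigger /ʁ/ (uvular).
Changing only its place to uvular gives [χ] — the voiceless uvular fricative.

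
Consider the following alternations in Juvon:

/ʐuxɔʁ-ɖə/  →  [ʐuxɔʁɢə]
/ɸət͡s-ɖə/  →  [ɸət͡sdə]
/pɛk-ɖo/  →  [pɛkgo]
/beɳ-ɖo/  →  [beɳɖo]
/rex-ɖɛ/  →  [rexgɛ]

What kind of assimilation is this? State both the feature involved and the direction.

progressive place assimilation

Underlying /ɖ/ is realised as [ɢ] next to /ʁ/; /ʁ/ itself does not change.
/ɖ/ is retroflex while /ʁ/ is uvular; the output [ɢ] is uvular, matching the trigger — so the feature that spreads is place.
Manner and voice are unchanged, so the assimilation is partial, not total.
The other alternating forms pattern the same way: /ɖ/ → [d] after /t͡s/ (retroflex → alveolar, matching alveolar); /ɖ/ → [g] after /k/ (retroflex → velar, matching velar); /ɖ/ → [g] after /x/ (retroflex → velar, matching velar) — only place changes, and always toward the preceding segment.
No alternation appears in [beɳɖo]: there the adjacent consonants already agree in place (/ɖ/ and /ɳ/ are both retroflex), so this form is consistent with the same rule.
The trigger is the preceding segment, so the direction is progressive (perseverative).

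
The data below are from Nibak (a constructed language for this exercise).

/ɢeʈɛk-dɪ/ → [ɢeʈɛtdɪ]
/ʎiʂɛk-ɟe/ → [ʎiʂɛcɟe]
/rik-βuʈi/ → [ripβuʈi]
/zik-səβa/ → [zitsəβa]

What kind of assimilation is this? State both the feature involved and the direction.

Underlying /k/ is realised as [t] next to /d/; /d/ itself does not change.
The change velar → alveolar matches the place of the following /d/, identifying this as place assimilation.
Manner and voice are unchanged, so the assimilation is partial, not total.
Checking the remaining alternations: /k/ → [c] before /ɟ/ (velar → palatal, matching palatal); /k/ → [p] before /β/ (velar → bilabial, matching bilabial); /k/ → [t] before /s/ (velar → alveolar, matching alveolar) — only place changes, and always toward the following segment.
Since the segment that changes precedes the conditioning segment, the assimilation is regressive.

regressive place assimilation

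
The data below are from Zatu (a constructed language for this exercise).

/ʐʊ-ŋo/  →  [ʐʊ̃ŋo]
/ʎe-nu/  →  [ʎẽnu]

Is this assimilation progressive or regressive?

The vowel /ʊ/ surfaces as nasalised [ʊ̃] next to the following nasal /ŋ/ — it has acquired the [+nasal] feature of its neighbour.
The other form shows the same pattern: /e/ → [ẽ] before /n/ — each time a vowel is nasalised next to a following nasal.
Because the conditioning nasal is to the right of the vowel that changes, the process is regressive (anticipatory).

regressive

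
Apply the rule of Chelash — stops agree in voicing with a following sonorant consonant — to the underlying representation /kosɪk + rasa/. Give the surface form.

[kosɪgrasa]

/k/ is a voiceless velar stop. The following trigger /r/ is voiced, so /k/ must become voiced as well.
Changing only its voicing to voiced gives [g] — the voiced velar stop.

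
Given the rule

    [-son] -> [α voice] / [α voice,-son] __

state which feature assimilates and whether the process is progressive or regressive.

The shared variable α links the value of [voice] on the target to the same value on the neighbouring segment, so voicing is the feature that assimilates.
Since the environment is written before the underscore, the trigger precedes the target; the direction is progressive.

progressive voicing assimilation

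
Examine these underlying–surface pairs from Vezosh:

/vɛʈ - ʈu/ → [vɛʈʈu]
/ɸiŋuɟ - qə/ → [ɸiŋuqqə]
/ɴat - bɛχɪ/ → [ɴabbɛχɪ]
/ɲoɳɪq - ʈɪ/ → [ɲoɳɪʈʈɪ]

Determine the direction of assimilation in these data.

Comparing underlying and surface forms, /ɟ/ → [q] is the alternation; the neighbouring /q/ is constant.
The output [q] is identical to the trigger /q/ — every feature (place, manner, voicing) has been copied — so this is total assimilation.
The remaining alternations confirm this: /t/ → [b] before /b/; /q/ → [ʈ] before /ʈ/ — in each case the output is a copy of the following consonant.
In [vɛʈʈu] the two consonants at the boundary are already identical (/ʈ/ + /ʈ/), so the rule applies vacuously and nothing changes.
The trigger is the following segment, so the direction is regressive (anticipatory).

regressive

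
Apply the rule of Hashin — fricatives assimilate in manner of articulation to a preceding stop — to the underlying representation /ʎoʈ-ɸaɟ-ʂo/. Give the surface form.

/ɸ/ is a voiceless bilabial fricative. The preceding trigger /ʈ/ is a stop, so /ɸ/ must become a stop as well.
The voiceless bilabial stop is [p], so /ɸ/ → [p].
The same rule applies at the second boundary: /ʂ/ → [ʈ] next to /ɟ/.

[ʎoʈpaɟʈo]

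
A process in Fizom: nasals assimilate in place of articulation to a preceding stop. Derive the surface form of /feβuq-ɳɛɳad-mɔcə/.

[feβuqɴɛɳadnɔcə]

The rule targets /ɳ/ (voiced retroflex nasal), which sits after the trigger /q/ (uvular).
A voiced uvular nasal is [ɴ], so the surface segment is [ɴ].
The same rule applies at the second boundary: /m/ → [n] next to /d/.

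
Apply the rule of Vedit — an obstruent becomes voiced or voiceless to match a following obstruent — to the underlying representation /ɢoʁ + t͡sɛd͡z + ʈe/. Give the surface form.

[ɢoχt͡sɛt͡sʈe]

The rule targets /ʁ/ (voiced uvular fricative), which sits before the trigger /t͡s/ (voiceless).
Changing only its voicing to voiceless gives [χ] — the voiceless uvular fricative.
The same rule applies at the second boundary: /d͡z/ → [t͡s] next to /ʈ/.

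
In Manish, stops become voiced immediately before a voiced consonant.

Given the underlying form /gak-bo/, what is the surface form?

The rule targets /k/ (voiceless velar stop), which sits before the trigger /b/ (voiced).
The voiced velar stop is [g], so /k/ → [g].

[gagbo]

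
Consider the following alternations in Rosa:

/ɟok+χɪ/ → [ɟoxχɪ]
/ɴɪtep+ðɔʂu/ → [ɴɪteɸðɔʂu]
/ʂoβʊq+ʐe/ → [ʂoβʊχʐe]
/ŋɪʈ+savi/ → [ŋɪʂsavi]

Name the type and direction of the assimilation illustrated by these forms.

regressive manner assimilation

The segment that alternates is /k/, which surfaces as [x] when adjacent to /χ/.
The change stop → fricative matches the manner of the following /χ/, identifying this as manner assimilation.
Place and voice are unchanged, so the assimilation is partial, not total.
The other alternating forms pattern the same way: /p/ → [ɸ] before /ð/ (stop → fricative, matching a fricative); /q/ → [χ] before /ʐ/ (stop → fricative, matching a fricative); /ʈ/ → [ʂ] before /s/ (stop → fricative, matching a fricative) — only manner changes, and always toward the following segment.
Since the segment that changes precedes the conditioning segment, the assimilation is regressive.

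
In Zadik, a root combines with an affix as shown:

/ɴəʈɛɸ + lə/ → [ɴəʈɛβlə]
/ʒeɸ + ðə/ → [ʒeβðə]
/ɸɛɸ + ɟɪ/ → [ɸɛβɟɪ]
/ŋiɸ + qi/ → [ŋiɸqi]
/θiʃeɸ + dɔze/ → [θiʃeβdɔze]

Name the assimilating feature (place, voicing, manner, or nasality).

Underlying /ɸ/ is realised as [β] next to /l/; /l/ itself does not change.
The change voiceless → voiced matches the voicing of the following /l/, identifying this as voicing assimilation.
The same holds elsewhere in the data: /ɸ/ → [β] before /ð/ (voiceless → voiced, matching voiced); /ɸ/ → [β] before /ɟ/ (voiceless → voiced, matching voiced); /ɸ/ → [β] before /d/ (voiceless → voiced, matching voiced) — only voicing changes, and always toward the following segment.
No alternation appears in [ŋiɸqi]: there the adjacent consonants already agree in voicing (/ɸ/ and /q/ are both voiceless), so this form is consistent with the same rule.

voicing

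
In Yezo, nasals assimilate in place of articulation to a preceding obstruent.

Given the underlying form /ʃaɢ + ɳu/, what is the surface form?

The rule targets /ɳ/ (voiced retroflex nasal), which sits after the trigger /ɢ/ (uvular).
A voiced uvular nasal is [ɴ], so the surface segment is [ɴ].

[ʃaɢɴu]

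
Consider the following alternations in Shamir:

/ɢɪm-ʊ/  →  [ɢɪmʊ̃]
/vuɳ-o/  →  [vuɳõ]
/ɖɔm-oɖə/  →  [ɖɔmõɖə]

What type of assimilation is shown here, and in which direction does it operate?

progressive nasality assimilation (vowel nasalisation)

The vowel /ʊ/ surfaces as nasalised [ʊ̃] next to the preceding nasal /m/ — it has acquired the [+nasal] feature of its neighbour.
The other forms show the same pattern: /o/ → [õ] after /ɳ/; /o/ → [õ] after /m/ — each time a vowel is nasalised next to a preceding nasal.
Because the conditioning nasal is to the left of the vowel that changes, the process is progressive (perseverative).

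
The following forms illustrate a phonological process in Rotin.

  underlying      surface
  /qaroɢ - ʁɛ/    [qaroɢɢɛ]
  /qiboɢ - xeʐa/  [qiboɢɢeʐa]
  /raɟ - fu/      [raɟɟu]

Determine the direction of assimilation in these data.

progressive

Underlying /ʁ/ is realised as [ɢ] next to /ɢ/; /ɢ/ itself does not change.
The output [ɢ] is identical to the trigger /ɢ/ — every feature (place, manner, voicing) has been copied — so this is total assimilation.
The remaining alternations confirm this: /x/ → [ɢ] after /ɢ/; /f/ → [ɟ] after /ɟ/ — in each case the output is a copy of the preceding consonant.
Since the segment that changes follows the conditioning segment, the assimilation is progressive.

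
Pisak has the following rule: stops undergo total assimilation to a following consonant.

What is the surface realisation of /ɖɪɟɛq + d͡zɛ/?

/q/ is the segment targeted by the rule; it sits immediately before /d͡z/, so it assimilates completely and surfaces as [d͡z].

[ɖɪɟɛd͡zd͡zɛ]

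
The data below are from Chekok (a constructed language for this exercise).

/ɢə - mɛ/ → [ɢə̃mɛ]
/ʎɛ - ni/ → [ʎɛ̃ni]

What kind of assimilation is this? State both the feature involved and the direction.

regressive nasality assimilation (vowel nasalisation)

The vowel /ə/ surfaces as nasalised [ə̃] next to the following nasal /m/ — it has acquired the [+nasal] feature of its neighbour.
Likewise in the remaining data: /ɛ/ → [ɛ̃] before /n/ — each time a vowel is nasalised next to a following nasal.
Because the conditioning nasal is to the right of the vowel that changes, the process is regressive (anticipatory).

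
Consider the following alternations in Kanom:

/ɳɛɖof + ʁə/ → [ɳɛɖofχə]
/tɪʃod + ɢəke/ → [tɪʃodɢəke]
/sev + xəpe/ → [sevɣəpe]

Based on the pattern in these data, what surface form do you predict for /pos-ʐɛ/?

The data show progressive voicing assimilation: /ʁ/ → [χ] after /f/; /x/ → [ɣ] after /v/. In each pair only voicing changes, matching the preceding consonant, while place and manner stay constant.
Nothing changes in [tɪʃodɢəke]: there the adjacent consonants already agree in voicing (/ɢ/ and /d/ are both voiced), so this form is consistent with the same rule.
The rule targets /ʐ/ (voiced retroflex fricative), which sits after the trigger /s/ (voiceless).
Changing only its voicing to voiceless gives [ʂ] — the voiceless retroflex fricative.

[posʂɛ]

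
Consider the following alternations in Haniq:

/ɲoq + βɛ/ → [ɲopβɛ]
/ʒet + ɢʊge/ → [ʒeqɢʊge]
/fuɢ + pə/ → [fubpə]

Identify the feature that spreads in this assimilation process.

place

Comparing underlying and surface forms, /q/ → [p] is the alternation; the neighbouring /β/ is constant.
The change uvular → bilabial matches the place of the following /β/, identifying this as place assimilation.
The other alternating forms pattern the same way: /t/ → [q] before /ɢ/ (alveolar → uvular, matching uvular); /ɢ/ → [b] before /p/ (uvular → bilabial, matching bilabial) — only place changes, and always toward the following segment.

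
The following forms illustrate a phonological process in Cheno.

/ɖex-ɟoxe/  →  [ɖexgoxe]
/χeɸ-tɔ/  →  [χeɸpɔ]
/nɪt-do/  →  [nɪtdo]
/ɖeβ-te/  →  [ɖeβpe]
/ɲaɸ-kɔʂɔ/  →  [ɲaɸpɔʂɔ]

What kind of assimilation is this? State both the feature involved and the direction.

Comparing underlying and surface forms, /ɟ/ → [g] is the alternation; the neighbouring /x/ is constant.
/ɟ/ is palatal while /x/ is velar; the output [g] is velar, matching the trigger — so the feature that spreads is place.
Manner and voice are unchanged, so the assimilation is partial, not total.
The other alternating forms pattern the same way: /t/ → [p] after /ɸ/ (alveolar → bilabial, matching bilabial); /t/ → [p] after /β/ (alveolar → bilabial, matching bilabial); /k/ → [p] after /ɸ/ (velar → bilabial, matching bilabial) — only place changes, and always toward the preceding segment.
Nothing changes in [nɪtdo]: there the adjacent consonants already agree in place (/d/ and /t/ are both alveolar), so this form is consistent with the same rule.
Since the segment that changes follows the conditioning segment, the assimilation is progressive.

progressive place assimilation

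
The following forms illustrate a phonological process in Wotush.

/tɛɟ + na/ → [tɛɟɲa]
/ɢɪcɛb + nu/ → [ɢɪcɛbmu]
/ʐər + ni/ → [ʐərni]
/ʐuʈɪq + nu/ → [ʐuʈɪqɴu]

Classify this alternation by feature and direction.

Underlying /n/ is realised as [ɲ] next to /ɟ/; /ɟ/ itself does not change.
/n/ is alveolar while /ɟ/ is palatal; the output [ɲ] is palatal, matching the trigger — so the feature that spreads is place.
Manner and voice are unchanged, so the assimilation is partial, not total.
The other alternating forms pattern the same way: /n/ → [m] after /b/ (alveolar → bilabial, matching bilabial); /n/ → [ɴ] after /q/ (alveolar → uvular, matching uvular) — only place changes, and always toward the preceding segment.
Nothing changes in [ʐərni]: there the adjacent consonants already agree in place (/n/ and /r/ are both alveolar), so this form is consistent with the same rule.
The trigger is the preceding segment, so the direction is progressive (perseverative).

progressive place assimilation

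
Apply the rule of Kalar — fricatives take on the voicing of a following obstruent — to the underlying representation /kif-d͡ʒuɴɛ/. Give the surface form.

The rule targets /f/ (voiceless labiodental fricative), which sits before the trigger /d͡ʒ/ (voiced).
A voiced labiodental fricative is [v], so the surface segment is [v].

[kivd͡ʒuɴɛ]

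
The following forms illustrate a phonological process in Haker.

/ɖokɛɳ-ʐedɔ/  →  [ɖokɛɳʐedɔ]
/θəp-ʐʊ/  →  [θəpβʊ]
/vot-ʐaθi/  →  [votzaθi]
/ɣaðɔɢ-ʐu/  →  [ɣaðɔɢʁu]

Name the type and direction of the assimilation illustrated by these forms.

Comparing underlying and surface forms, /ʐ/ → [β] is the alternation; the neighbouring /p/ is constant.
/ʐ/ is retroflex while /p/ is bilabial; the output [β] is bilabial, matching the trigger — so the feature that spreads is place.
Manner and voice are unchanged, so the assimilation is partial, not total.
The same holds elsewhere in the data: /ʐ/ → [z] after /t/ (retroflex → alveolar, matching alveolar); /ʐ/ → [ʁ] after /ɢ/ (retroflex → uvular, matching uvular) — only place changes, and always toward the preceding segment.
Nothing changes in [ɖokɛɳʐedɔ]: there the adjacent consonants already agree in place (/ʐ/ and /ɳ/ are both retroflex), so this form is consistent with the same rule.
The trigger is the preceding segment, so the direction is progressive (perseverative).

progressive place assimilation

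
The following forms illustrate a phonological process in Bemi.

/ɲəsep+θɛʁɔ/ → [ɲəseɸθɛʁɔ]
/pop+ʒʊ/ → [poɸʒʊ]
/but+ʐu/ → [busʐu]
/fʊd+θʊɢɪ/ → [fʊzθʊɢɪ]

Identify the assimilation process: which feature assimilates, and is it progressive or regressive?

regressive manner assimilation

Comparing underlying and surface forms, /p/ → [ɸ] is the alternation; the neighbouring /θ/ is constant.
/p/ is a stop while /θ/ is a fricative; the output [ɸ] is a fricative, matching the trigger — so the feature that spreads is manner.
Place and voice are unchanged, so the assimilation is partial, not total.
The other alternating forms pattern the same way: /p/ → [ɸ] before /ʒ/ (stop → fricative, matching a fricative); /t/ → [s] before /ʐ/ (stop → fricative, matching a fricative); /d/ → [z] before /θ/ (stop → fricative, matching a fricative) — only manner changes, and always toward the following segment.
The trigger is the following segment, so the direction is regressive (anticipatory).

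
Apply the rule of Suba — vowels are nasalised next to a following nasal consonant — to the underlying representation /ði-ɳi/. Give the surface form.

The vowel /i/ is adjacent to the following nasal /ɳ/, so it acquires [+nasal] and surfaces as [ĩ].

[ðĩɳi]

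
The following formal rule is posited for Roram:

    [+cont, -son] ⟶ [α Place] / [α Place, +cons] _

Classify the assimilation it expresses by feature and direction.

progressive place assimilation

The shared variable α links the value of the place features (abbreviated [Place]) on the target to the same value on the neighbouring segment, so place is the feature that assimilates.
Since the environment is written before the underscore, the trigger precedes the target; the direction is progressive.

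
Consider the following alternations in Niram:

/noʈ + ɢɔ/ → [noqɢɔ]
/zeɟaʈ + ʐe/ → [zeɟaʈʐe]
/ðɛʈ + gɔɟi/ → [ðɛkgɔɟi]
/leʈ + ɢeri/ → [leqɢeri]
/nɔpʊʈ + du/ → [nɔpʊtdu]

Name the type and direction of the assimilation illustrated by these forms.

The segment that alternates is /ʈ/, which surfaces as [q] when adjacent to /ɢ/.
/ʈ/ is retroflex while /ɢ/ is uvular; the output [q] is uvular, matching the trigger — so the feature that spreads is place.
Manner and voice are unchanged, so the assimilation is partial, not total.
The same holds elsewhere in the data: /ʈ/ → [k] before /g/ (retroflex → velar, matching velar); /ʈ/ → [t] before /d/ (retroflex → alveolar, matching alveolar) — only place changes, and always toward the following segment.
No alternation appears in [zeɟaʈʐe]: there the adjacent consonants already agree in place (/ʈ/ and /ʐ/ are both retroflex), so this form is consistent with the same rule.
The trigger is the following segment, so the direction is regressive (anticipatory).

regressive place assimilation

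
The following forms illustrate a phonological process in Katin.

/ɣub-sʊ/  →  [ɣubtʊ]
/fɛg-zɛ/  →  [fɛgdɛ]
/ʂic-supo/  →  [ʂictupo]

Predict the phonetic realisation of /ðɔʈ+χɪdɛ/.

The data show progressive manner assimilation: /s/ → [t] after /b/; /z/ → [d] after /g/; /s/ → [t] after /c/. In each pair only manner changes, matching the preceding consonant, while place and voice stay constant.
/χ/ is a voiceless uvular fricative. The preceding trigger /ʈ/ is a stop, so /χ/ must become a stop as well.
Changing only its manner to stop gives [q] — the voiceless uvular stop.

[ðɔʈqɪdɛ]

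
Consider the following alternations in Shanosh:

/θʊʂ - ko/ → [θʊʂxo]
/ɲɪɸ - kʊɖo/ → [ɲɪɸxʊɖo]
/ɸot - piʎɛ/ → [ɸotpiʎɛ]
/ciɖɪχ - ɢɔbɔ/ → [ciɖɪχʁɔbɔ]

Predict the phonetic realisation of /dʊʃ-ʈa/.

The data show progressive manner assimilation: /k/ → [x] after /ʂ/; /k/ → [x] after /ɸ/; /ɢ/ → [ʁ] after /χ/. In each pair only manner changes, matching the preceding consonant, while place and voice stay constant.
No alternation appears in [ɸotpiʎɛ]: there the adjacent consonants already agree in manner (/p/ and /t/ are both stops), so this form is consistent with the same rule.
/ʈ/ is a voiceless retroflex stop. The preceding trigger /ʃ/ is a fricative, so /ʈ/ must become a fricative as well.
The voiceless retroflex fricative is [ʂ], so /ʈ/ → [ʂ].

[dʊʃʂa]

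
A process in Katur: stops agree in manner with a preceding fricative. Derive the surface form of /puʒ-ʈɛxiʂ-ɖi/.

[puʒʂɛxiʂʐi]

The rule targets /ʈ/ (voiceless retroflex stop), which sits after the trigger /ʒ/ (fricative).
The voiceless retroflex fricative is [ʂ], so /ʈ/ → [ʂ].
At the second juncture, /ɖ/ likewise becomes [ʐ] adjacent to /ʂ/.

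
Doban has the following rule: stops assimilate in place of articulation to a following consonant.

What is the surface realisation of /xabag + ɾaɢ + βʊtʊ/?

/g/ is a voiced velar stop. The following trigger /ɾ/ is alveolar, so /g/ must become alveolar as well.
A voiced alveolar stop is [d], so the surface segment is [d].
At the second juncture, /ɢ/ likewise becomes [b] adjacent to /β/.

[xabadɾabβʊtʊ]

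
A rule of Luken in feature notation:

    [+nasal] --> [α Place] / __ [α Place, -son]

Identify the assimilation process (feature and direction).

regressive place assimilation

The shared variable α links the value of the place features (abbreviated [Place]) on the target to the same value on the neighbouring segment, so place is the feature that assimilates.
The conditioning segment sits to the right of the focus bar, meaning the trigger follows the segment that changes — regressive assimilation.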